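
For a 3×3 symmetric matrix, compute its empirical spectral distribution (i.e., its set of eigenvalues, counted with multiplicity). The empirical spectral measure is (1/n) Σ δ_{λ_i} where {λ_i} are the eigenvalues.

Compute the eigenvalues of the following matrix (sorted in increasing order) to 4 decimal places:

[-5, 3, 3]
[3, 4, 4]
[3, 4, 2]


Since M is real symmetric, all three eigenvalues are real; they are the roots of det(λI − M) = λ³ − (tr M) λ² + s λ − det M, where s is the sum of the principal 2×2 minors.
tr M = -5 + 4 + 2 = 1.
s = ((-5)·4 − 3²) + ((-5)·2 − 3²) + (4·2 − 4²) = -29 + (-19) + (-8) = -56.
det M (expand along row 1) = (-5)·(-8) − 3·(-6) + 3·0 = 58.
Characteristic polynomial: λ³ − λ² − 56λ − 58 = 0.
Substitute λ = y + (tr M)/3 = y + 0.333333 to remove the quadratic term: y³ + p·y + q = 0 with p = s − (tr M)²/3 = -56.333333 and q = −2(tr M)³/27 + (tr M)·s/3 − det M = -76.740741.
Three real roots ⇒ use the trigonometric (Viète) form: r = 2√(−p/3) = 8.666667, φ = arccos(3q/(p·r)) = arccos(0.471552) = 1.079746 rad.
y_k = r·cos(φ/3 − 2πk/3) for k = 0, 1, 2 gives y = 8.111364, -1.412263, -6.699101.
λ_k = y_k + 0.333333 gives λ = 8.4447, -1.0789, -6.3658 (check: the sum is 1.0000 = tr M).

Eigenvalues sorted in increasing order: [-6.3658, -1.0789, 8.4447].


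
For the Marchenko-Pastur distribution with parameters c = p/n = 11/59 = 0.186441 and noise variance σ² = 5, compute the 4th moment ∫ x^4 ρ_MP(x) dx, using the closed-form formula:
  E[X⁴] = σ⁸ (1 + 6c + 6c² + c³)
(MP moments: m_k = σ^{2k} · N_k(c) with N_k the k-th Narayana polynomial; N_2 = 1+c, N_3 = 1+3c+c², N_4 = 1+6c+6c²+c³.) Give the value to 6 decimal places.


E[X⁴] = σ⁸ (1 + 6c + 6c² + c³) (fourth MP moment). With σ² = 5 (so σ⁸ = 625) and c = 11/59 = 0.186441: E[X⁴] = 625 · (1 + 6·0.186441 + 6·(0.186441)² + (0.186441)³) = 625 · 2.333686.

So E[X^4] = 1458.553455.


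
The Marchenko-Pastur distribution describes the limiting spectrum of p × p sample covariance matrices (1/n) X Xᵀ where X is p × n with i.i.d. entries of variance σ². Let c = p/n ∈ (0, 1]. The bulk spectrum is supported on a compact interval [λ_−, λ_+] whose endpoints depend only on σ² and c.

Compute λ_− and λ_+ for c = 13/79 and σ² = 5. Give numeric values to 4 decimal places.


c = 13/79 = 0.164557; √c = 0.405656.
λ_− = σ² (1 − √c)² = 5 · (1 − 0.405656)² = 5 · (0.594344)² = 1.766223.
λ_+ = σ² (1 + √c)² = 5 · (1 + 0.405656)² = 5 · (1.405656)² = 9.879347.

Rounded to 4 decimal places: λ_− ≈ 1.7662, λ_+ ≈ 9.8793.


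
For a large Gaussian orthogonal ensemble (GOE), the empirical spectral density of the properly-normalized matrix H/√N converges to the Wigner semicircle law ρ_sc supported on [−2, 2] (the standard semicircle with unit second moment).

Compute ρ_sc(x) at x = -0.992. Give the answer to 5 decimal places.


ρ_sc(x) = (1/(2π)) √(4 − x²). With x = -0.992:
  4 − x² = 4 − (-0.992)² = 4 − 0.984064 = 3.015936.
  √(4 − x²) = 1.736645.
  1/(2π) = 0.159155.
  ρ_sc(-0.992) = 0.159155 · 1.736645 = 0.276396.

Rounded to 5 decimal places: ρ_sc(-0.992) ≈ 0.27640.


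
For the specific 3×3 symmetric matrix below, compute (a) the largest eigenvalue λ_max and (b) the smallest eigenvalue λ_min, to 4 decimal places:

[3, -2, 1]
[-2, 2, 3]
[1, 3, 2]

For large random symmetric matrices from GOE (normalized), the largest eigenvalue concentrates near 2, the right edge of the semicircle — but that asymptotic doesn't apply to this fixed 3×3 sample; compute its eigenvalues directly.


Since M is real symmetric, all three eigenvalues are real; they are the roots of det(λI − M) = λ³ − (tr M) λ² + s λ − det M, where s is the sum of the principal 2×2 minors.
tr M = 3 + 2 + 2 = 7.
s = (3·2 − (-2)²) + (3·2 − 1²) + (2·2 − 3²) = 2 + 5 + (-5) = 2.
det M (expand along row 1) = 3·(-5) − (-2)·(-7) + 1·(-8) = -37.
Characteristic polynomial: λ³ − 7λ² + 2λ + 37 = 0.
Substitute λ = y + (tr M)/3 = y + 2.333333 to remove the quadratic term: y³ + p·y + q = 0 with p = s − (tr M)²/3 = -14.333333 and q = −2(tr M)³/27 + (tr M)·s/3 − det M = 16.259259.
Three real roots ⇒ use the trigonometric (Viète) form: r = 2√(−p/3) = 4.371626, φ = arccos(3q/(p·r)) = arccos(-0.778452) = 2.462992 rad.
y_k = r·cos(φ/3 − 2πk/3) for k = 0, 1, 2 gives y = 2.979226, 1.281035, -4.260261.
λ_k = y_k + 2.333333 gives λ = 5.3126, 3.6144, -1.9269 (check: the sum is 7.0000 = tr M).

Hence λ_max = 5.3126 and λ_min = -1.9269.


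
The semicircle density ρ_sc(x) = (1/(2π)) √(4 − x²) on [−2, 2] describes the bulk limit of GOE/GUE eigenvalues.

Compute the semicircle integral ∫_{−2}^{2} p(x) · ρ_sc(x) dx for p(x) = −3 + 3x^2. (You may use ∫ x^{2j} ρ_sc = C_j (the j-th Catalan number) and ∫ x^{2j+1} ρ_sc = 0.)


Write p(x) = Σ a_i x^i, split into monomials and integrate each against ρ_sc separately.
Using ∫ x^{2j} ρ_sc = C_j = (1/(j+1)) C(2j, j) (Catalan numbers) and ∫ x^{2j+1} ρ_sc = 0 (odd monomials vanish by symmetry):
  i = 0 (even): a_0 · C_{0} = -3 · 1 = -3
  i = 2 (even): a_2 · C_{1} = 3 · 1 = 3

Summing the contributions: ∫_{−2}^{2} p(x) ρ_sc(x) dx = (-3) + 3 = 0.


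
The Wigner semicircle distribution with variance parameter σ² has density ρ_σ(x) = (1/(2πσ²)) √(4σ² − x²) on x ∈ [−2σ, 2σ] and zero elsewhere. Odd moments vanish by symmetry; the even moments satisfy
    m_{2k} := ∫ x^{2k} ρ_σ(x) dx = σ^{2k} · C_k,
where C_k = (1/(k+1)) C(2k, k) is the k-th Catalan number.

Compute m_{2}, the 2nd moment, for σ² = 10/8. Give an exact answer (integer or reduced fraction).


By the scaled semicircle moment identity, m_{2k} = σ^{2k} · C_k with k = 1.
C_1 = (1/(k+1)) · C(2k, k) = (1/2) · C(2, 1) = (1/2) · 2 = 1.
σ^{2k} = (σ²)^k = (10/8)^1 = 5/4.

Therefore m_{2} = σ^{2} · C_1 = (5/4) · 1 = 5/4.


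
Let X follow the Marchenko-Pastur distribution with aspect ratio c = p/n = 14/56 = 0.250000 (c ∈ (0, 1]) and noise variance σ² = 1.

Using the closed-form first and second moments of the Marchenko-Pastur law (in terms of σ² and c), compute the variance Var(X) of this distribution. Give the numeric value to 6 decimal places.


Recall the MP moments m_1 = E[X] = σ² and m_2 = E[X²] = σ⁴ (1 + c).
m_1 = E[X] = σ² = 1, so m_1² = 1.
m_2 = E[X²] = σ⁴ (1 + c) = 1 · (1 + 0.250000) = 1 · 1.250000 = 1.250000.
(Note m_2 − m_1² simplifies to c · σ⁴ = 0.250000 · 1.)

Var(X) = m_2 − m_1² = 1.250000 − 1 = 0.250000.


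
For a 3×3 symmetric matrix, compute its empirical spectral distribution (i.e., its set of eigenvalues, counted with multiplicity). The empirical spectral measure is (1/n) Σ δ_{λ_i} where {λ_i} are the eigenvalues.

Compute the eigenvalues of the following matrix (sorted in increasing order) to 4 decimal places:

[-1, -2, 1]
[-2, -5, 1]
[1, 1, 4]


Since M is real symmetric, all three eigenvalues are real; they are the roots of det(λI − M) = λ³ − (tr M) λ² + s λ − det M, where s is the sum of the principal 2×2 minors.
tr M = -1 + (-5) + 4 = -2.
s = ((-1)·(-5) − (-2)²) + ((-1)·4 − 1²) + ((-5)·4 − 1²) = 1 + (-5) + (-21) = -25.
det M (expand along row 1) = (-1)·(-21) − (-2)·(-9) + 1·3 = 6.
Characteristic polynomial: λ³ + 2λ² − 25λ − 6 = 0.
Substitute λ = y + (tr M)/3 = y − 0.666667 to remove the quadratic term: y³ + p·y + q = 0 with p = s − (tr M)²/3 = -26.333333 and q = −2(tr M)³/27 + (tr M)·s/3 − det M = 11.259259.
Three real roots ⇒ use the trigonometric (Viète) form: r = 2√(−p/3) = 5.925463, φ = arccos(3q/(p·r)) = arccos(-0.216473) = 1.788996 rad.
y_k = r·cos(φ/3 − 2πk/3) for k = 0, 1, 2 gives y = 4.902735, 0.430599, -5.333333.
λ_k = y_k − 0.666667 gives λ = 4.2361, -0.2361, -6.0000 (check: the sum is -2.0000 = tr M).

Eigenvalues sorted in increasing order: [-6.0000, -0.2361, 4.2361].


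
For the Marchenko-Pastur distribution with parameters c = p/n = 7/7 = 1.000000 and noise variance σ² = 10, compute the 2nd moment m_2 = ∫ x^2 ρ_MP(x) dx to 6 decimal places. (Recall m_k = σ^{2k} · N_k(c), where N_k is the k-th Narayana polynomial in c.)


E[X²] = σ⁴ (1 + c) (second MP moment). With σ² = 10 (so σ⁴ = 100) and c = 7/7 = 1.000000: E[X²] = 100 · (1 + 1.000000) = 100 · 2.000000.

So E[X^2] = 200.000000.


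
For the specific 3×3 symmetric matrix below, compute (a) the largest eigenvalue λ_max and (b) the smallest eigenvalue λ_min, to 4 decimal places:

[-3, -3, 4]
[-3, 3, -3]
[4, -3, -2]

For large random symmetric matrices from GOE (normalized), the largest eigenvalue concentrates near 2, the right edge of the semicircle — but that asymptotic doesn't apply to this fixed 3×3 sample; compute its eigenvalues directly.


Since M is real symmetric, all three eigenvalues are real; they are the roots of det(λI − M) = λ³ − (tr M) λ² + s λ − det M, where s is the sum of the principal 2×2 minors.
tr M = -3 + 3 + (-2) = -2.
s = ((-3)·3 − (-3)²) + ((-3)·(-2) − 4²) + (3·(-2) − (-3)²) = -18 + (-10) + (-15) = -43.
det M (expand along row 1) = (-3)·(-15) − (-3)·18 + 4·(-3) = 87.
Characteristic polynomial: λ³ + 2λ² − 43λ − 87 = 0.
Substitute λ = y + (tr M)/3 = y − 0.666667 to remove the quadratic term: y³ + p·y + q = 0 with p = s − (tr M)²/3 = -44.333333 and q = −2(tr M)³/27 + (tr M)·s/3 − det M = -57.740741.
Three real roots ⇒ use the trigonometric (Viète) form: r = 2√(−p/3) = 7.688375, φ = arccos(3q/(p·r)) = arccos(0.508205) = 1.037697 rad.
y_k = r·cos(φ/3 − 2πk/3) for k = 0, 1, 2 gives y = 7.233000, -1.359043, -5.873958.
λ_k = y_k − 0.666667 gives λ = 6.5663, -2.0257, -6.5406 (check: the sum is -2.0000 = tr M).

Hence λ_max = 6.5663 and λ_min = -6.5406.


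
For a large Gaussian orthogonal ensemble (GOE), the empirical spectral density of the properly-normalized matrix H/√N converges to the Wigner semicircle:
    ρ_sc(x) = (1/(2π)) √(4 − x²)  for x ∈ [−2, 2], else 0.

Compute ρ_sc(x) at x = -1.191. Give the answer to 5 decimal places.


ρ_sc(x) = (1/(2π)) √(4 − x²). With x = -1.191:
  4 − x² = 4 − (-1.191)² = 4 − 1.418481 = 2.581519.
  √(4 − x²) = 1.606711.
  1/(2π) = 0.159155.
  ρ_sc(-1.191) = 0.159155 · 1.606711 = 0.255716.

Rounded to 5 decimal places: ρ_sc(-1.191) ≈ 0.25572.


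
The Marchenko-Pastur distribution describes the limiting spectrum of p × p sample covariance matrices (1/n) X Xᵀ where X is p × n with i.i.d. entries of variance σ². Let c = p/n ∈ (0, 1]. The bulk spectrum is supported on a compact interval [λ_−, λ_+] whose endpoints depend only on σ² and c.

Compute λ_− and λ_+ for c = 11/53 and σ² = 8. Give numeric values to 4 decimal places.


c = 11/53 = 0.207547; √c = 0.455573.
λ_− = σ² (1 − √c)² = 8 · (1 − 0.455573)² = 8 · (0.544427)² = 2.371202.
λ_+ = σ² (1 + √c)² = 8 · (1 + 0.455573)² = 8 · (1.455573)² = 16.949553.

Rounded to 4 decimal places: λ_− ≈ 2.3712, λ_+ ≈ 16.9496.


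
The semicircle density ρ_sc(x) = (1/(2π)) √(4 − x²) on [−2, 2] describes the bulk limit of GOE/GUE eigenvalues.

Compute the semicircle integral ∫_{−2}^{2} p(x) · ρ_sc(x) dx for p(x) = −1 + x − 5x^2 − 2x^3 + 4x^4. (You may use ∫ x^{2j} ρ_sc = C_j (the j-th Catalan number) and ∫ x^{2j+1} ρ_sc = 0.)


Write p(x) = Σ a_i x^i, split into monomials and integrate each against ρ_sc separately.
Using ∫ x^{2j} ρ_sc = C_j = (1/(j+1)) C(2j, j) (Catalan numbers) and ∫ x^{2j+1} ρ_sc = 0 (odd monomials vanish by symmetry):
  i = 0 (even): a_0 · C_{0} = -1 · 1 = -1
  i = 1 (odd): ∫ x^1 ρ_sc = 0 (vanishes)
  i = 2 (even): a_2 · C_{1} = -5 · 1 = -5
  i = 3 (odd): ∫ x^3 ρ_sc = 0 (vanishes)
  i = 4 (even): a_4 · C_{2} = 4 · 2 = 8

Summing the contributions: ∫_{−2}^{2} p(x) ρ_sc(x) dx = (-1) + (-5) + 8 = 2.


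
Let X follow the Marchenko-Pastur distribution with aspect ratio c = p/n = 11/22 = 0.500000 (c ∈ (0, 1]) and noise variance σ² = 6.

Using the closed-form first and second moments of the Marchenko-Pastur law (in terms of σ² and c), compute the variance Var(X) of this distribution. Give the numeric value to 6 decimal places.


Recall the MP moments m_1 = E[X] = σ² and m_2 = E[X²] = σ⁴ (1 + c).
m_1 = E[X] = σ² = 6, so m_1² = 36.
m_2 = E[X²] = σ⁴ (1 + c) = 36 · (1 + 0.500000) = 36 · 1.500000 = 54.000000.
(Note m_2 − m_1² simplifies to c · σ⁴ = 0.500000 · 36.)

Var(X) = m_2 − m_1² = 54.000000 − 36 = 18.000000.


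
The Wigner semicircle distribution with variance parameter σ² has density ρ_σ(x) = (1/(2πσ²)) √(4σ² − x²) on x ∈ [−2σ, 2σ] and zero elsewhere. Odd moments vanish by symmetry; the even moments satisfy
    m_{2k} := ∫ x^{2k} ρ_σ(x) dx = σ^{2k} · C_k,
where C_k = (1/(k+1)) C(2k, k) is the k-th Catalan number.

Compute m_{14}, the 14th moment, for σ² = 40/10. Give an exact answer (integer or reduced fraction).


By the scaled semicircle moment identity, m_{2k} = σ^{2k} · C_k with k = 7.
C_7 = (1/(k+1)) · C(2k, k) = (1/8) · C(14, 7) = (1/8) · 3432 = 429.
σ^{2k} = (σ²)^k = (40/10)^7 = 16384.

Therefore m_{14} = σ^{14} · C_7 = 16384 · 429 = 7028736.


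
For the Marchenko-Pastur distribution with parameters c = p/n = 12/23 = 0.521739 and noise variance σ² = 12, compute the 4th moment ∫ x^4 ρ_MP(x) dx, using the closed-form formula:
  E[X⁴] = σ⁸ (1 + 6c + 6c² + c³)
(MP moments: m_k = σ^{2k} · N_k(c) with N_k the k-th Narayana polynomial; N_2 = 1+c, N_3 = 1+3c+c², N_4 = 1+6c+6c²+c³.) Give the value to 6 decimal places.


E[X⁴] = σ⁸ (1 + 6c + 6c² + c³) (fourth MP moment). With σ² = 12 (so σ⁸ = 20736) and c = 12/23 = 0.521739: E[X⁴] = 20736 · (1 + 6·0.521739 + 6·(0.521739)² + (0.521739)³) = 20736 · 5.905729.

So E[X^4] = 122461.188461.


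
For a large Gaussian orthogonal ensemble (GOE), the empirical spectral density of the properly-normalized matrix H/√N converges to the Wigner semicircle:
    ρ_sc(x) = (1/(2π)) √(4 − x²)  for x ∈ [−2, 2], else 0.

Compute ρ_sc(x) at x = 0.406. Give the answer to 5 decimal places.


ρ_sc(x) = (1/(2π)) √(4 − x²). With x = 0.406:
  4 − x² = 4 − (0.406)² = 4 − 0.164836 = 3.835164.
  √(4 − x²) = 1.958357.
  1/(2π) = 0.159155.
  ρ_sc(0.406) = 0.159155 · 1.958357 = 0.311682.

Rounded to 5 decimal places: ρ_sc(0.406) ≈ 0.31168.


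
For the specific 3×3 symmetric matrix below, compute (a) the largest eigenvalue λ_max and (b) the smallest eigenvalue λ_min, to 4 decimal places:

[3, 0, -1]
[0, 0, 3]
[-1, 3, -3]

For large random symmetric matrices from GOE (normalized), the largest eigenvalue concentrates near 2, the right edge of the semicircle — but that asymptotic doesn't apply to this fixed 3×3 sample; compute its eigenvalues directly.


Since M is real symmetric, all three eigenvalues are real; they are the roots of det(λI − M) = λ³ − (tr M) λ² + s λ − det M, where s is the sum of the principal 2×2 minors.
tr M = 3 + 0 + (-3) = 0.
s = (3·0 − 0²) + (3·(-3) − (-1)²) + (0·(-3) − 3²) = 0 + (-10) + (-9) = -19.
det M (expand along row 1) = 3·(-9) − 0·3 + (-1)·0 = -27.
Characteristic polynomial: λ³ − 19λ + 27 = 0.
Substitute λ = y + (tr M)/3 = y + 0.000000 to remove the quadratic term: y³ + p·y + q = 0 with p = s − (tr M)²/3 = -19.000000 and q = −2(tr M)³/27 + (tr M)·s/3 − det M = 27.000000.
Three real roots ⇒ use the trigonometric (Viète) form: r = 2√(−p/3) = 5.033223, φ = arccos(3q/(p·r)) = arccos(-0.847004) = 2.581119 rad.
y_k = r·cos(φ/3 − 2πk/3) for k = 0, 1, 2 gives y = 3.282440, 1.663200, -4.945640.
λ_k = y_k + 0.000000 gives λ = 3.2824, 1.6632, -4.9456 (check: the sum is 0.0000 = tr M).

Hence λ_max = 3.2824 and λ_min = -4.9456.


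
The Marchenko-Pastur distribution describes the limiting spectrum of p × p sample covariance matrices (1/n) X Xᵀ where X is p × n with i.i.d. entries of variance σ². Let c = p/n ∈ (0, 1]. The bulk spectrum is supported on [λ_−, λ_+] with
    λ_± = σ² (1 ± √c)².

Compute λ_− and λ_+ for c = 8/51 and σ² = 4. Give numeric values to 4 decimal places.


c = 8/51 = 0.156863; √c = 0.396059.
λ_− = σ² (1 − √c)² = 4 · (1 − 0.396059)² = 4 · (0.603941)² = 1.458979.
λ_+ = σ² (1 + √c)² = 4 · (1 + 0.396059)² = 4 · (1.396059)² = 7.795923.

Rounded to 4 decimal places: λ_− ≈ 1.4590, λ_+ ≈ 7.7959.


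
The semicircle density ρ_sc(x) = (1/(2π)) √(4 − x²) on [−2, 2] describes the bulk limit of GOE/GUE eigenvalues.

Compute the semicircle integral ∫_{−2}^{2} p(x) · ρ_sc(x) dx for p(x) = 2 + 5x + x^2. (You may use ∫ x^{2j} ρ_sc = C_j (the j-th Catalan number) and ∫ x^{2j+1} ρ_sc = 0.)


Write p(x) = Σ a_i x^i, split into monomials and integrate each against ρ_sc separately.
Using ∫ x^{2j} ρ_sc = C_j = (1/(j+1)) C(2j, j) (Catalan numbers) and ∫ x^{2j+1} ρ_sc = 0 (odd monomials vanish by symmetry):
  i = 0 (even): a_0 · C_{0} = 2 · 1 = 2
  i = 1 (odd): ∫ x^1 ρ_sc = 0 (vanishes)
  i = 2 (even): a_2 · C_{1} = 1 · 1 = 1

Summing the contributions: ∫_{−2}^{2} p(x) ρ_sc(x) dx = 2 + 1 = 3.


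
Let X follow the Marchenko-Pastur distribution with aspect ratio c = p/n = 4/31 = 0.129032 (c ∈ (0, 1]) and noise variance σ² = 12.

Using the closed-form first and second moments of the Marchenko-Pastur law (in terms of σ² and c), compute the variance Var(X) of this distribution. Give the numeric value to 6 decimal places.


Recall the MP moments m_1 = E[X] = σ² and m_2 = E[X²] = σ⁴ (1 + c).
m_1 = E[X] = σ² = 12, so m_1² = 144.
m_2 = E[X²] = σ⁴ (1 + c) = 144 · (1 + 0.129032) = 144 · 1.129032 = 162.580645.
(Note m_2 − m_1² simplifies to c · σ⁴ = 0.129032 · 144.)

Var(X) = m_2 − m_1² = 162.580645 − 144 = 18.580645.


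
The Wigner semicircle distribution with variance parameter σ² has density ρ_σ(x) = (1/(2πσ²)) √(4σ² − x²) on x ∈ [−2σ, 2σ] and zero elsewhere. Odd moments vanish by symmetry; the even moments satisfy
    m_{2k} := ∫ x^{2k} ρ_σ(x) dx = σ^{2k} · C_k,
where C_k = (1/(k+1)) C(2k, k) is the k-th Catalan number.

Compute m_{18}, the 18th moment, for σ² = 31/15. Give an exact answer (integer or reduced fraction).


By the scaled semicircle moment identity, m_{2k} = σ^{2k} · C_k with k = 9.
C_9 = (1/(k+1)) · C(2k, k) = (1/10) · C(18, 9) = (1/10) · 48620 = 4862.
σ^{2k} = (σ²)^k = (31/15)^9 = 26439622160671/38443359375.

Therefore m_{18} = σ^{18} · C_9 = (26439622160671/38443359375) · 4862 = 128549442945182402/38443359375.


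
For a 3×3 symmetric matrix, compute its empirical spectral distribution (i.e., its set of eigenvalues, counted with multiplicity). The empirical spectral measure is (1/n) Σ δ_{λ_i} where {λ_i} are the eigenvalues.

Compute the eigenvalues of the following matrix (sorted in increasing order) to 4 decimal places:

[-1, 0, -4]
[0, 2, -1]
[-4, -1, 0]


Since M is real symmetric, all three eigenvalues are real; they are the roots of det(λI − M) = λ³ − (tr M) λ² + s λ − det M, where s is the sum of the principal 2×2 minors.
tr M = -1 + 2 + 0 = 1.
s = ((-1)·2 − 0²) + ((-1)·0 − (-4)²) + (2·0 − (-1)²) = -2 + (-16) + (-1) = -19.
det M (expand along row 1) = (-1)·(-1) − 0·(-4) + (-4)·8 = -31.
Characteristic polynomial: λ³ − λ² − 19λ + 31 = 0.
Substitute λ = y + (tr M)/3 = y + 0.333333 to remove the quadratic term: y³ + p·y + q = 0 with p = s − (tr M)²/3 = -19.333333 and q = −2(tr M)³/27 + (tr M)·s/3 − det M = 24.592593.
Three real roots ⇒ use the trigonometric (Viète) form: r = 2√(−p/3) = 5.077182, φ = arccos(3q/(p·r)) = arccos(-0.751616) = 2.421305 rad.
y_k = r·cos(φ/3 − 2πk/3) for k = 0, 1, 2 gives y = 3.511352, 1.420192, -4.931544.
λ_k = y_k + 0.333333 gives λ = 3.8447, 1.7535, -4.5982 (check: the sum is 1.0000 = tr M).

Eigenvalues sorted in increasing order: [-4.5982, 1.7535, 3.8447].


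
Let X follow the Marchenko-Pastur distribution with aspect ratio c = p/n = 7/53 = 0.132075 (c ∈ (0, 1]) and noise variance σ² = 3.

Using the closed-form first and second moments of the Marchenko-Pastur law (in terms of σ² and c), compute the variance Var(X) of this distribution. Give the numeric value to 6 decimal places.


Recall the MP moments m_1 = E[X] = σ² and m_2 = E[X²] = σ⁴ (1 + c).
m_1 = E[X] = σ² = 3, so m_1² = 9.
m_2 = E[X²] = σ⁴ (1 + c) = 9 · (1 + 0.132075) = 9 · 1.132075 = 10.188679.
(Note m_2 − m_1² simplifies to c · σ⁴ = 0.132075 · 9.)

Var(X) = m_2 − m_1² = 10.188679 − 9 = 1.188679.


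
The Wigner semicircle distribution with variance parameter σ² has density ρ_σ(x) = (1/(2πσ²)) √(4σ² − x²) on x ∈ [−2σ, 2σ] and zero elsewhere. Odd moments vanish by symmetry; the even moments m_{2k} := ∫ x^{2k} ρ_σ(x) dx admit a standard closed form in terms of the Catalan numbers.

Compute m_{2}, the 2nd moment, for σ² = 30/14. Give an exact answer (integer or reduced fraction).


By the scaled semicircle moment identity, m_{2k} = σ^{2k} · C_k with k = 1.
C_1 = (1/(k+1)) · C(2k, k) = (1/2) · C(2, 1) = (1/2) · 2 = 1.
σ^{2k} = (σ²)^k = (30/14)^1 = 15/7.

Therefore m_{2} = σ^{2} · C_1 = (15/7) · 1 = 15/7.


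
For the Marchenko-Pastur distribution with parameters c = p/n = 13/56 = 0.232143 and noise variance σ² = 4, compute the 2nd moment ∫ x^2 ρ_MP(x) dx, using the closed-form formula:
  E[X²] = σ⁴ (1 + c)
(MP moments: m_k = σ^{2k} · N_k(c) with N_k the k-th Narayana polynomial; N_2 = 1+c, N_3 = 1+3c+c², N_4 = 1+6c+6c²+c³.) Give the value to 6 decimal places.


E[X²] = σ⁴ (1 + c) (second MP moment). With σ² = 4 (so σ⁴ = 16) and c = 13/56 = 0.232143: E[X²] = 16 · (1 + 0.232143) = 16 · 1.232143.

So E[X^2] = 19.714286.


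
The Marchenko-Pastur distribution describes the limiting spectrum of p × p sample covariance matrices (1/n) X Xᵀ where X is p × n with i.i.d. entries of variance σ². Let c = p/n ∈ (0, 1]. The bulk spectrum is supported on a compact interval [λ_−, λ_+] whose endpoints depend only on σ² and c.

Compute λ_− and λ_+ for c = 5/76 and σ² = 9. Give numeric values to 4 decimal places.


c = 5/76 = 0.065789; √c = 0.256495.
λ_− = σ² (1 − √c)² = 9 · (1 − 0.256495)² = 9 · (0.743505)² = 4.975203.
λ_+ = σ² (1 + √c)² = 9 · (1 + 0.256495)² = 9 · (1.256495)² = 14.209008.

Rounded to 4 decimal places: λ_− ≈ 4.9752, λ_+ ≈ 14.2090.


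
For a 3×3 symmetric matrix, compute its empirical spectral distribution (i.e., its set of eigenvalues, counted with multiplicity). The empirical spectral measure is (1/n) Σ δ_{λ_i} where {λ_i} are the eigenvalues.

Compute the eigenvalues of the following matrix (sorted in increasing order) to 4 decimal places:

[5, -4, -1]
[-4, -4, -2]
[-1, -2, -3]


Since M is real symmetric, all three eigenvalues are real; they are the roots of det(λI − M) = λ³ − (tr M) λ² + s λ − det M, where s is the sum of the principal 2×2 minors.
tr M = 5 + (-4) + (-3) = -2.
s = (5·(-4) − (-4)²) + (5·(-3) − (-1)²) + ((-4)·(-3) − (-2)²) = -36 + (-16) + 8 = -44.
det M (expand along row 1) = 5·8 − (-4)·10 + (-1)·4 = 76.
Characteristic polynomial: λ³ + 2λ² − 44λ − 76 = 0.
Substitute λ = y + (tr M)/3 = y − 0.666667 to remove the quadratic term: y³ + p·y + q = 0 with p = s − (tr M)²/3 = -45.333333 and q = −2(tr M)³/27 + (tr M)·s/3 − det M = -46.074074.
Three real roots ⇒ use the trigonometric (Viète) form: r = 2√(−p/3) = 7.774603, φ = arccos(3q/(p·r)) = arccos(0.392177) = 1.167799 rad.
y_k = r·cos(φ/3 − 2πk/3) for k = 0, 1, 2 gives y = 7.192967, -1.041242, -6.151724.
λ_k = y_k − 0.666667 gives λ = 6.5263, -1.7079, -6.8184 (check: the sum is -2.0000 = tr M).

Eigenvalues sorted in increasing order: [-6.8184, -1.7079, 6.5263].


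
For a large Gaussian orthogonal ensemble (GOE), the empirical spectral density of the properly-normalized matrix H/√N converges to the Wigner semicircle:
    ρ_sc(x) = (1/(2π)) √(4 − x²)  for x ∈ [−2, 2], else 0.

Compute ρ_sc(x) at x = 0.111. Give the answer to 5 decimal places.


ρ_sc(x) = (1/(2π)) √(4 − x²). With x = 0.111:
  4 − x² = 4 − (0.111)² = 4 − 0.012321 = 3.987679.
  √(4 − x²) = 1.996917.
  1/(2π) = 0.159155.
  ρ_sc(0.111) = 0.159155 · 1.996917 = 0.317819.

Rounded to 5 decimal places: ρ_sc(0.111) ≈ 0.31782.


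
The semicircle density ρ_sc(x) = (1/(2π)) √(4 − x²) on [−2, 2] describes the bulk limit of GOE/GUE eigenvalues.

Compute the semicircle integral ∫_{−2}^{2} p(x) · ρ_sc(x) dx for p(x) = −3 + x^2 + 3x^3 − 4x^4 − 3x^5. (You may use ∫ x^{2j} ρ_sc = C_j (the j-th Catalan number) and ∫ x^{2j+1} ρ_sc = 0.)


Write p(x) = Σ a_i x^i, split into monomials and integrate each against ρ_sc separately.
Using ∫ x^{2j} ρ_sc = C_j = (1/(j+1)) C(2j, j) (Catalan numbers) and ∫ x^{2j+1} ρ_sc = 0 (odd monomials vanish by symmetry):
  i = 0 (even): a_0 · C_{0} = -3 · 1 = -3
  i = 2 (even): a_2 · C_{1} = 1 · 1 = 1
  i = 3 (odd): ∫ x^3 ρ_sc = 0 (vanishes)
  i = 4 (even): a_4 · C_{2} = -4 · 2 = -8
  i = 5 (odd): ∫ x^5 ρ_sc = 0 (vanishes)

Summing the contributions: ∫_{−2}^{2} p(x) ρ_sc(x) dx = (-3) + 1 + (-8) = -10.


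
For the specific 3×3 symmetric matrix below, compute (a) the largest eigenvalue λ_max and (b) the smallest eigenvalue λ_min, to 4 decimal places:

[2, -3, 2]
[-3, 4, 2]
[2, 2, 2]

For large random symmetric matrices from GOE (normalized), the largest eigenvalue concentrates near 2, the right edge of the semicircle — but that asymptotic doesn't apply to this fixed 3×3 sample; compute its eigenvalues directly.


Since M is real symmetric, all three eigenvalues are real; they are the roots of det(λI − M) = λ³ − (tr M) λ² + s λ − det M, where s is the sum of the principal 2×2 minors.
tr M = 2 + 4 + 2 = 8.
s = (2·4 − (-3)²) + (2·2 − 2²) + (4·2 − 2²) = -1 + 0 + 4 = 3.
det M (expand along row 1) = 2·4 − (-3)·(-10) + 2·(-14) = -50.
Characteristic polynomial: λ³ − 8λ² + 3λ + 50 = 0.
Substitute λ = y + (tr M)/3 = y + 2.666667 to remove the quadratic term: y³ + p·y + q = 0 with p = s − (tr M)²/3 = -18.333333 and q = −2(tr M)³/27 + (tr M)·s/3 − det M = 20.074074.
Three real roots ⇒ use the trigonometric (Viète) form: r = 2√(−p/3) = 4.944132, φ = arccos(3q/(p·r)) = arccos(-0.664393) = 2.297478 rad.
y_k = r·cos(φ/3 − 2πk/3) for k = 0, 1, 2 gives y = 3.563780, 1.185927, -4.749707.
λ_k = y_k + 2.666667 gives λ = 6.2304, 3.8526, -2.0830 (check: the sum is 8.0000 = tr M).

Hence λ_max = 6.2304 and λ_min = -2.0830.


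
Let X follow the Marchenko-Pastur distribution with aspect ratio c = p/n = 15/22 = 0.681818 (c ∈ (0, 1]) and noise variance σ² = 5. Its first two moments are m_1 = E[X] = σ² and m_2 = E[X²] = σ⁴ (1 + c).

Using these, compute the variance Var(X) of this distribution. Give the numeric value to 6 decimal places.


m_1 = E[X] = σ² = 5, so m_1² = 25.
m_2 = E[X²] = σ⁴ (1 + c) = 25 · (1 + 0.681818) = 25 · 1.681818 = 42.045455.
(Note m_2 − m_1² simplifies to c · σ⁴ = 0.681818 · 25.)

Var(X) = m_2 − m_1² = 42.045455 − 25 = 17.045455.


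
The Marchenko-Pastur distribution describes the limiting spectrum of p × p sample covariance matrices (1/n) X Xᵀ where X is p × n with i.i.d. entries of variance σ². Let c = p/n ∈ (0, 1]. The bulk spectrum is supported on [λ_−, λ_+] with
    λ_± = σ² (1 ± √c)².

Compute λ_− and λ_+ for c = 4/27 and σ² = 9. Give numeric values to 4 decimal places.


c = 4/27 = 0.148148; √c = 0.384900.
λ_− = σ² (1 − √c)² = 9 · (1 − 0.384900)² = 9 · (0.615100)² = 3.405130.
λ_+ = σ² (1 + √c)² = 9 · (1 + 0.384900)² = 9 · (1.384900)² = 17.261537.

Rounded to 4 decimal places: λ_− ≈ 3.4051, λ_+ ≈ 17.2615.


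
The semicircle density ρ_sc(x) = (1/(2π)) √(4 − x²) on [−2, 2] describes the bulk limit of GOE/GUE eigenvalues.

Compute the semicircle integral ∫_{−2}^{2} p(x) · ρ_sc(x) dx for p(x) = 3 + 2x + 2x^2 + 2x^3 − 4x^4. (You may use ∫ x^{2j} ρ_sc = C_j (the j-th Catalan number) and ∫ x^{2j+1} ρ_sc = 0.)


Write p(x) = Σ a_i x^i, split into monomials and integrate each against ρ_sc separately.
Using ∫ x^{2j} ρ_sc = C_j = (1/(j+1)) C(2j, j) (Catalan numbers) and ∫ x^{2j+1} ρ_sc = 0 (odd monomials vanish by symmetry):
  i = 0 (even): a_0 · C_{0} = 3 · 1 = 3
  i = 1 (odd): ∫ x^1 ρ_sc = 0 (vanishes)
  i = 2 (even): a_2 · C_{1} = 2 · 1 = 2
  i = 3 (odd): ∫ x^3 ρ_sc = 0 (vanishes)
  i = 4 (even): a_4 · C_{2} = -4 · 2 = -8

Summing the contributions: ∫_{−2}^{2} p(x) ρ_sc(x) dx = 3 + 2 + (-8) = -3.


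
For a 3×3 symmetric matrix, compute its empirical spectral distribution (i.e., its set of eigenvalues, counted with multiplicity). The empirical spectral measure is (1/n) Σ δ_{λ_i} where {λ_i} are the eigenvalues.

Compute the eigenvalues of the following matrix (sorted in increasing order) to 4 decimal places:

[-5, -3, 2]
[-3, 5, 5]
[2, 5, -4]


Since M is real symmetric, all three eigenvalues are real; they are the roots of det(λI − M) = λ³ − (tr M) λ² + s λ − det M, where s is the sum of the principal 2×2 minors.
tr M = -5 + 5 + (-4) = -4.
s = ((-5)·5 − (-3)²) + ((-5)·(-4) − 2²) + (5·(-4) − 5²) = -34 + 16 + (-45) = -63.
det M (expand along row 1) = (-5)·(-45) − (-3)·2 + 2·(-25) = 181.
Characteristic polynomial: λ³ + 4λ² − 63λ − 181 = 0.
Substitute λ = y + (tr M)/3 = y − 1.333333 to remove the quadratic term: y³ + p·y + q = 0 with p = s − (tr M)²/3 = -68.333333 and q = −2(tr M)³/27 + (tr M)·s/3 − det M = -92.259259.
Three real roots ⇒ use the trigonometric (Viète) form: r = 2√(−p/3) = 9.545214, φ = arccos(3q/(p·r)) = arccos(0.424339) = 1.132565 rad.
y_k = r·cos(φ/3 − 2πk/3) for k = 0, 1, 2 gives y = 8.873051, -1.389385, -7.483665.
λ_k = y_k − 1.333333 gives λ = 7.5397, -2.7227, -8.8170 (check: the sum is -4.0000 = tr M).

Eigenvalues sorted in increasing order: [-8.8170, -2.7227, 7.5397].


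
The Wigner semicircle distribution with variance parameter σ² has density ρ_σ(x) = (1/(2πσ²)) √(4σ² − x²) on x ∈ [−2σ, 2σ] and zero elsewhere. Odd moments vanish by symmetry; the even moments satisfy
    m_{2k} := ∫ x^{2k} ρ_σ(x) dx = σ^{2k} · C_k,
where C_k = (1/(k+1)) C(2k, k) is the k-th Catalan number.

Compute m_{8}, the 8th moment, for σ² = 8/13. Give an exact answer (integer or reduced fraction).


By the scaled semicircle moment identity, m_{2k} = σ^{2k} · C_k with k = 4.
C_4 = (1/(k+1)) · C(2k, k) = (1/5) · C(8, 4) = (1/5) · 70 = 14.
σ^{2k} = (σ²)^k = (8/13)^4 = 4096/28561.

Therefore m_{8} = σ^{8} · C_4 = (4096/28561) · 14 = 57344/28561.


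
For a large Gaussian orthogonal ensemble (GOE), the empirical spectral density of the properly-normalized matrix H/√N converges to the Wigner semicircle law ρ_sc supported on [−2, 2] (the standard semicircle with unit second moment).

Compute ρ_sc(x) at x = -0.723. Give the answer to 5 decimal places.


ρ_sc(x) = (1/(2π)) √(4 − x²). With x = -0.723:
  4 − x² = 4 − (-0.723)² = 4 − 0.522729 = 3.477271.
  √(4 − x²) = 1.864744.
  1/(2π) = 0.159155.
  ρ_sc(-0.723) = 0.159155 · 1.864744 = 0.296783.

Rounded to 5 decimal places: ρ_sc(-0.723) ≈ 0.29678.


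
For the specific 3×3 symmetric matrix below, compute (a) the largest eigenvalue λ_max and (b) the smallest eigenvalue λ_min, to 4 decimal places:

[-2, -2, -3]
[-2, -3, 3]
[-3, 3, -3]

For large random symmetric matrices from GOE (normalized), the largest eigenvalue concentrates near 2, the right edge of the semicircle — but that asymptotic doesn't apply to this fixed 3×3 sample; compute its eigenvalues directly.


Since M is real symmetric, all three eigenvalues are real; they are the roots of det(λI − M) = λ³ − (tr M) λ² + s λ − det M, where s is the sum of the principal 2×2 minors.
tr M = -2 + (-3) + (-3) = -8.
s = ((-2)·(-3) − (-2)²) + ((-2)·(-3) − (-3)²) + ((-3)·(-3) − 3²) = 2 + (-3) + 0 = -1.
det M (expand along row 1) = (-2)·0 − (-2)·15 + (-3)·(-15) = 75.
Characteristic polynomial: λ³ + 8λ² − λ − 75 = 0.
Substitute λ = y + (tr M)/3 = y − 2.666667 to remove the quadratic term: y³ + p·y + q = 0 with p = s − (tr M)²/3 = -22.333333 and q = −2(tr M)³/27 + (tr M)·s/3 − det M = -34.407407.
Three real roots ⇒ use the trigonometric (Viète) form: r = 2√(−p/3) = 5.456902, φ = arccos(3q/(p·r)) = arccos(0.846981) = 0.560516 rad.
y_k = r·cos(φ/3 − 2πk/3) for k = 0, 1, 2 gives y = 5.361932, -1.803128, -3.558803.
λ_k = y_k − 2.666667 gives λ = 2.6953, -4.4698, -6.2255 (check: the sum is -8.0000 = tr M).

Hence λ_max = 2.6953 and λ_min = -6.2255.


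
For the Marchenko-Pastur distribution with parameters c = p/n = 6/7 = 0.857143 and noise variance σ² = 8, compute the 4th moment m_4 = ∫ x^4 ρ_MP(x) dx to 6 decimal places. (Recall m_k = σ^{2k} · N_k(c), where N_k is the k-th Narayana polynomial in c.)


E[X⁴] = σ⁸ (1 + 6c + 6c² + c³) (fourth MP moment). With σ² = 8 (so σ⁸ = 4096) and c = 6/7 = 0.857143: E[X⁴] = 4096 · (1 + 6·0.857143 + 6·(0.857143)² + (0.857143)³) = 4096 · 11.180758.

So E[X^4] = 45796.384840.


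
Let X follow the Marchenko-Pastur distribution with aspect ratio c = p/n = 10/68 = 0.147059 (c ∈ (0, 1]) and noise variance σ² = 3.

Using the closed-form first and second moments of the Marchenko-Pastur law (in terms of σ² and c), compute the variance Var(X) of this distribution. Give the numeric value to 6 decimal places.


Recall the MP moments m_1 = E[X] = σ² and m_2 = E[X²] = σ⁴ (1 + c).
m_1 = E[X] = σ² = 3, so m_1² = 9.
m_2 = E[X²] = σ⁴ (1 + c) = 9 · (1 + 0.147059) = 9 · 1.147059 = 10.323529.
(Note m_2 − m_1² simplifies to c · σ⁴ = 0.147059 · 9.)

Var(X) = m_2 − m_1² = 10.323529 − 9 = 1.323529.


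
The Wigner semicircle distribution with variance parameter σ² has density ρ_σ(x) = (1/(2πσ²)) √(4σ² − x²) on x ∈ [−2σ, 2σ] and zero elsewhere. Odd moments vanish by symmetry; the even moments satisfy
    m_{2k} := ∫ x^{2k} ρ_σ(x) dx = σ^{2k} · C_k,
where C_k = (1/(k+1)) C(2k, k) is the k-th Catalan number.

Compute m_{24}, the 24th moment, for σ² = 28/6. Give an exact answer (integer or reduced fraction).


By the scaled semicircle moment identity, m_{2k} = σ^{2k} · C_k with k = 12.
C_12 = (1/(k+1)) · C(2k, k) = (1/13) · C(24, 12) = (1/13) · 2704156 = 208012.
σ^{2k} = (σ²)^k = (28/6)^12 = 56693912375296/531441.

Therefore m_{24} = σ^{24} · C_12 = (56693912375296/531441) · 208012 = 11793014101010071552/531441.


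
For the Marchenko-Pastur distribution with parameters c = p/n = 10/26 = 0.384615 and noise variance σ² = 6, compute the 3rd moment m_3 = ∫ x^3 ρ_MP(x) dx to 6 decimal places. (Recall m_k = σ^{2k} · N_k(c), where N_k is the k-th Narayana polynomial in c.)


E[X³] = σ⁶ (1 + 3c + c²) (third MP moment). With σ² = 6 (so σ⁶ = 216) and c = 10/26 = 0.384615: E[X³] = 216 · (1 + 3·0.384615 + (0.384615)²) = 216 · 2.301775.

So E[X^3] = 497.183432.


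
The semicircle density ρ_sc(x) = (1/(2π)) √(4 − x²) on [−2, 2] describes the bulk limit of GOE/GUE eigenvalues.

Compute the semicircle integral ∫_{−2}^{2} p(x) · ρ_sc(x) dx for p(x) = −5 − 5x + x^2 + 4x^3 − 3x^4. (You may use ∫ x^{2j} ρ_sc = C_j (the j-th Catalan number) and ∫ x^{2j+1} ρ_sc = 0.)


Write p(x) = Σ a_i x^i, split into monomials and integrate each against ρ_sc separately.
Using ∫ x^{2j} ρ_sc = C_j = (1/(j+1)) C(2j, j) (Catalan numbers) and ∫ x^{2j+1} ρ_sc = 0 (odd monomials vanish by symmetry):
  i = 0 (even): a_0 · C_{0} = -5 · 1 = -5
  i = 1 (odd): ∫ x^1 ρ_sc = 0 (vanishes)
  i = 2 (even): a_2 · C_{1} = 1 · 1 = 1
  i = 3 (odd): ∫ x^3 ρ_sc = 0 (vanishes)
  i = 4 (even): a_4 · C_{2} = -3 · 2 = -6

Summing the contributions: ∫_{−2}^{2} p(x) ρ_sc(x) dx = (-5) + 1 + (-6) = -10.


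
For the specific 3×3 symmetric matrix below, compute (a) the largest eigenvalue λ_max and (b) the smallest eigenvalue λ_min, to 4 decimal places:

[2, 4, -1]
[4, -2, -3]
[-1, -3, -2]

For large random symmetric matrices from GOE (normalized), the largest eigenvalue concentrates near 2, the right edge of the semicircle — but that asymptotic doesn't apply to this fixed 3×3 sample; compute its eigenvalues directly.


Since M is real symmetric, all three eigenvalues are real; they are the roots of det(λI − M) = λ³ − (tr M) λ² + s λ − det M, where s is the sum of the principal 2×2 minors.
tr M = 2 + (-2) + (-2) = -2.
s = (2·(-2) − 4²) + (2·(-2) − (-1)²) + ((-2)·(-2) − (-3)²) = -20 + (-5) + (-5) = -30.
det M (expand along row 1) = 2·(-5) − 4·(-11) + (-1)·(-14) = 48.
Characteristic polynomial: λ³ + 2λ² − 30λ − 48 = 0.
Substitute λ = y + (tr M)/3 = y − 0.666667 to remove the quadratic term: y³ + p·y + q = 0 with p = s − (tr M)²/3 = -31.333333 and q = −2(tr M)³/27 + (tr M)·s/3 − det M = -27.407407.
Three real roots ⇒ use the trigonometric (Viète) form: r = 2√(−p/3) = 6.463573, φ = arccos(3q/(p·r)) = arccos(0.405985) = 1.152740 rad.
y_k = r·cos(φ/3 − 2πk/3) for k = 0, 1, 2 gives y = 5.992256, -0.897800, -5.094456.
λ_k = y_k − 0.666667 gives λ = 5.3256, -1.5645, -5.7611 (check: the sum is -2.0000 = tr M).

Hence λ_max = 5.3256 and λ_min = -5.7611.


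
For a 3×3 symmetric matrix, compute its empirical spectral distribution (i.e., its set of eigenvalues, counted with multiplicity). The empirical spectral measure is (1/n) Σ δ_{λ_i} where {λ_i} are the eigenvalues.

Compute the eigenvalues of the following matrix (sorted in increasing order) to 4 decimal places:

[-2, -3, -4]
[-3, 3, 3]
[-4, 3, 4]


Since M is real symmetric, all three eigenvalues are real; they are the roots of det(λI − M) = λ³ − (tr M) λ² + s λ − det M, where s is the sum of the principal 2×2 minors.
tr M = -2 + 3 + 4 = 5.
s = ((-2)·3 − (-3)²) + ((-2)·4 − (-4)²) + (3·4 − 3²) = -15 + (-24) + 3 = -36.
det M (expand along row 1) = (-2)·3 − (-3)·0 + (-4)·3 = -18.
Characteristic polynomial: λ³ − 5λ² − 36λ + 18 = 0.
Substitute λ = y + (tr M)/3 = y + 1.666667 to remove the quadratic term: y³ + p·y + q = 0 with p = s − (tr M)²/3 = -44.333333 and q = −2(tr M)³/27 + (tr M)·s/3 − det M = -51.259259.
Three real roots ⇒ use the trigonometric (Viète) form: r = 2√(−p/3) = 7.688375, φ = arccos(3q/(p·r)) = arccos(0.451158) = 1.102734 rad.
y_k = r·cos(φ/3 − 2πk/3) for k = 0, 1, 2 gives y = 7.174795, -1.194686, -5.980109.
λ_k = y_k + 1.666667 gives λ = 8.8415, 0.4720, -4.3134 (check: the sum is 5.0000 = tr M).

Eigenvalues sorted in increasing order: [-4.3134, 0.4720, 8.8415].


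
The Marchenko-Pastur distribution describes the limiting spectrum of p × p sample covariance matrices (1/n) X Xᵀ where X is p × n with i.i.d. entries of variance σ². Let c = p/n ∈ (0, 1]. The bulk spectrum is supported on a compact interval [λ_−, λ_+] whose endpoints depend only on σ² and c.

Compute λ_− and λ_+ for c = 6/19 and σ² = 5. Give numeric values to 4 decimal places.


c = 6/19 = 0.315789; √c = 0.561951.
λ_− = σ² (1 − √c)² = 5 · (1 − 0.561951)² = 5 · (0.438049)² = 0.959432.
λ_+ = σ² (1 + √c)² = 5 · (1 + 0.561951)² = 5 · (1.561951)² = 12.198462.

Rounded to 4 decimal places: λ_− ≈ 0.9594, λ_+ ≈ 12.1985.


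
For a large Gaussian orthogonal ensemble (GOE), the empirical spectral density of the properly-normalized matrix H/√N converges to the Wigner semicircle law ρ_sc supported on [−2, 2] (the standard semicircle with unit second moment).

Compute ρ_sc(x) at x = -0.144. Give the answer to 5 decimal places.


ρ_sc(x) = (1/(2π)) √(4 − x²). With x = -0.144:
  4 − x² = 4 − (-0.144)² = 4 − 0.020736 = 3.979264.
  √(4 − x²) = 1.994809.
  1/(2π) = 0.159155.
  ρ_sc(-0.144) = 0.159155 · 1.994809 = 0.317484.

Rounded to 5 decimal places: ρ_sc(-0.144) ≈ 0.31748.
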